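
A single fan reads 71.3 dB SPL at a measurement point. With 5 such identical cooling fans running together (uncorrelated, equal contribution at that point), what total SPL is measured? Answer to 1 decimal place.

78.3 dB SPL

5 equal incoherent sources raise the level by 10·log₁₀(5) = 6.99 dB.
L_total = 71.3 + 6.99 = 78.3 dB SPL.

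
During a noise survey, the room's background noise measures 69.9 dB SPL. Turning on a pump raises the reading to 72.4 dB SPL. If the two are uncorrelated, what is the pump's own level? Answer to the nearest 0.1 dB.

68.8 dB SPL

Remove the background by subtracting linear intensities:
L_src = 10·log₁₀(10^(72.4/10) − 10^(69.9/10)) = 10·log₁₀(7606000) = 68.8 dB SPL.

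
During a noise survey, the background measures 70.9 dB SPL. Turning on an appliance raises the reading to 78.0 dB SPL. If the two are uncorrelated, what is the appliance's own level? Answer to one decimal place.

Background correction is a power subtraction:
L_src = 10·log₁₀(10^(78.0/10) − 10^(70.9/10)) = 10·log₁₀(50790000) = 77.1 dB SPL.

77.1 dB SPL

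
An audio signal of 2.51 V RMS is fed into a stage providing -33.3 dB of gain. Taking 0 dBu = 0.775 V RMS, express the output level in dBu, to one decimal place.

-23.1 dBu

Input level: 20·log₁₀(2.51/0.775) = 10.21 dBu.
Output: 10.21 − 33.3 = -23.1 dBu.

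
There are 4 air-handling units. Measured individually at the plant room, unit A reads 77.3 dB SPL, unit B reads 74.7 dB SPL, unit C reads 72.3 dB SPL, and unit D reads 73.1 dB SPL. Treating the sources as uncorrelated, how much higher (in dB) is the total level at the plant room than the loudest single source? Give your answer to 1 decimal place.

3.5 dB

Add the sources as powers (linear), then convert back to dB:
L_total = 10·log₁₀(10^(77.3/10) + 10^(74.7/10) + 10^(72.3/10) + 10^(73.1/10)) = 80.81 dB SPL.
Excess over the loudest (77.3 dB): 80.81 − 77.3 = 3.5 dB.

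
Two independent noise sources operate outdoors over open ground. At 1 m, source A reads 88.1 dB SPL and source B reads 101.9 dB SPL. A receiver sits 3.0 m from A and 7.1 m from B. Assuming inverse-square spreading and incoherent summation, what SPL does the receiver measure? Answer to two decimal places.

85.79 dB SPL

At the listener: L_A = 88.1 − 20·log₁₀(3.0) = 78.558 dB; L_B = 101.9 − 20·log₁₀(7.1) = 84.875 dB.
Combined: 10·log₁₀(10^(78.558/10)+10^(84.875/10)) = 85.79 dB SPL.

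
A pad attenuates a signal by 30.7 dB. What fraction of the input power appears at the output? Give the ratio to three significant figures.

Power ratio = 10^(dB/10).
10^(-30.7/10) = 10^(-3.070) = 0.000851.

0.000851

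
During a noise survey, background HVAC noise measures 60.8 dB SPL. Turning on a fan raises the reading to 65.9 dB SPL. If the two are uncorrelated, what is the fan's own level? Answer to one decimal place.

64.3 dB SPL

Remove the background by subtracting linear intensities:
L_src = 10·log₁₀(10^(65.9/10) − 10^(60.8/10)) = 10·log₁₀(2688000) = 64.3 dB SPL.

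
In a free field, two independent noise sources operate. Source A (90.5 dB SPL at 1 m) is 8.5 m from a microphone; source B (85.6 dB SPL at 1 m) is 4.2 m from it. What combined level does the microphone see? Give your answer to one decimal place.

75.6 dB SPL

At the listener: L_A = 90.5 − 20·log₁₀(8.5) = 71.91 dB; L_B = 85.6 − 20·log₁₀(4.2) = 73.14 dB.
Combined: 10·log₁₀(10^(71.91/10)+10^(73.14/10)) = 75.6 dB SPL.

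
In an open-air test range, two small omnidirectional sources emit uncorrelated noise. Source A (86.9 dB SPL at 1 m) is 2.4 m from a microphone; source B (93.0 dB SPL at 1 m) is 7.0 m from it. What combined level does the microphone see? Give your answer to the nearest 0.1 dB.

At the listener: L_A = 86.9 − 20·log₁₀(2.4) = 79.30 dB; L_B = 93.0 − 20·log₁₀(7.0) = 76.10 dB.
Combined: 10·log₁₀(10^(79.30/10)+10^(76.10/10)) = 81.0 dB SPL.

81.0 dB SPL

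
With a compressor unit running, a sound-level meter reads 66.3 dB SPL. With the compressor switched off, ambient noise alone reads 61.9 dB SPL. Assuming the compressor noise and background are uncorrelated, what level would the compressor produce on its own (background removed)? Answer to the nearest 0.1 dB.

Subtract intensities: L_src = 10·log₁₀(10^(L_total/10) − 10^(L_bg/10)).
L_src = 10·log₁₀(10^(66.3/10) − 10^(61.9/10)) = 10·log₁₀(2717000) = 64.3 dB SPL.

64.3 dB SPL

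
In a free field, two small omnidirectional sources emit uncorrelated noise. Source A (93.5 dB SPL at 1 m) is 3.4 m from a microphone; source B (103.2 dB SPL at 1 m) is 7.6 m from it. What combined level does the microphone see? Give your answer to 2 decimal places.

87.45 dB SPL

At the listener: L_A = 93.5 − 20·log₁₀(3.4) = 82.870 dB; L_B = 103.2 − 20·log₁₀(7.6) = 85.584 dB.
Combined: 10·log₁₀(10^(82.870/10)+10^(85.584/10)) = 87.45 dB SPL.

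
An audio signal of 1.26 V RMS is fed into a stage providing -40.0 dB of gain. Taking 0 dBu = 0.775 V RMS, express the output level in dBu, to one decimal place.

Input level: 20·log₁₀(1.26/0.775) = 4.22 dBu.
Output: 4.22 − 40.0 = -35.8 dBu.

-35.8 dBu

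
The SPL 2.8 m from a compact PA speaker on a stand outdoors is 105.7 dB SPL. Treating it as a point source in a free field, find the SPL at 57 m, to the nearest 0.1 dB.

Inverse-square spreading gives ΔL = −20·log₁₀(d₂/d₁).
ΔL = −20·log₁₀(57/2.8) = -26.17 dB, so L₂ = 105.7 + (-26.17) = 79.5 dB SPL.

79.5 dB SPL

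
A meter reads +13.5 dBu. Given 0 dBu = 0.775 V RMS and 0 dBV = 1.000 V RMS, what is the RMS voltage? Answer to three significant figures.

3.67 V

V = 0.775 V × 10^(+13.5/20).
= 0.775 × 4.732 = 3.67 V.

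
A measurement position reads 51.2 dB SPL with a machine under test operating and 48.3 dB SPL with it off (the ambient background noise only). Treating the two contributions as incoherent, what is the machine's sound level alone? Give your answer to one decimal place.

48.1 dB SPL

Remove the background by subtracting linear intensities:
L_src = 10·log₁₀(10^(51.2/10) − 10^(48.3/10)) = 10·log₁₀(64220) = 48.1 dB SPL.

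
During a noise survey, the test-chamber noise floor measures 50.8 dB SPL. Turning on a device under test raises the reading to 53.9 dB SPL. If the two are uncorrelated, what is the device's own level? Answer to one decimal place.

Remove the background by subtracting linear intensities:
L_src = 10·log₁₀(10^(53.9/10) − 10^(50.8/10)) = 10·log₁₀(125200) = 51.0 dB SPL.

51.0 dB SPL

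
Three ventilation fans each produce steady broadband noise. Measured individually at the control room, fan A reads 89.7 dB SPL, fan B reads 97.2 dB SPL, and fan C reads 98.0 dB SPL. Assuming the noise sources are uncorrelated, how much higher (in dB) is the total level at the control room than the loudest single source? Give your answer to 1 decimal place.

Uncorrelated sources add in intensity (power), not in dB.
L_total = 10·log₁₀(10^(89.7/10) + 10^(97.2/10) + 10^(98.0/10)) = 100.97 dB SPL.
Excess over the loudest (98.0 dB): 100.97 − 98.0 = 3.0 dB.

3.0 dB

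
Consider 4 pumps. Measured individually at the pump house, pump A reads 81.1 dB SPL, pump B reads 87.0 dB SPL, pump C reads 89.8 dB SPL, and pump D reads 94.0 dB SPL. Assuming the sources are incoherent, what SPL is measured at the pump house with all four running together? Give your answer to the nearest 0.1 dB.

Add the sources as powers (linear), then convert back to dB:
L_total = 10·log₁₀(10^(81.1/10) + 10^(87.0/10) + 10^(89.8/10) + 10^(94.0/10)) = 10·log₁₀(4097000000) = 96.1 dB SPL.

96.1 dB SPL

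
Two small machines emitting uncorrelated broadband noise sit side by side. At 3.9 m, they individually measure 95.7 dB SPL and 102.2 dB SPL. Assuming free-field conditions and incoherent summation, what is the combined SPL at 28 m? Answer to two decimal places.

Combined at 3.9 m: 10·log₁₀(10^(95.7/10)+10^(102.2/10)) = 103.077 dB SPL.
Then apply −20·log₁₀(28/3.9) = -17.122 dB → 85.96 dB SPL.

85.96 dB SPL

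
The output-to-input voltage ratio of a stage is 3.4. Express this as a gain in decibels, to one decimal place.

10.6 dB

Voltage ratio → dB uses the 20·log₁₀ form:
20·log₁₀(3.4) = 10.6 dB.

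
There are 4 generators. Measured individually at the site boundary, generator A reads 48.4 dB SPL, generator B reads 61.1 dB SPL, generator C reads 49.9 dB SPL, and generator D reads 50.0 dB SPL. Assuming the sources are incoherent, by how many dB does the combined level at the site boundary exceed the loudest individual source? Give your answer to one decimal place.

Uncorrelated sources add in intensity (power), not in dB.
L_total = 10·log₁₀(10^(48.4/10) + 10^(61.1/10) + 10^(49.9/10) + 10^(50.0/10)) = 61.92 dB SPL.
Excess over the loudest (61.1 dB): 61.92 − 61.1 = 0.8 dB.

0.8 dB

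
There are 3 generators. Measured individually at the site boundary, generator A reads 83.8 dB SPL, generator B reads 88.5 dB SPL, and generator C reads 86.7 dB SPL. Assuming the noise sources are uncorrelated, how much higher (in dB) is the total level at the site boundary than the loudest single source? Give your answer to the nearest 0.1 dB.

Incoherent sources sum as intensities:
L_total = 10·log₁₀(10^(83.8/10) + 10^(88.5/10) + 10^(86.7/10)) = 91.51 dB SPL.
Excess over the loudest (88.5 dB): 91.51 − 88.5 = 3.0 dB.

3.0 dB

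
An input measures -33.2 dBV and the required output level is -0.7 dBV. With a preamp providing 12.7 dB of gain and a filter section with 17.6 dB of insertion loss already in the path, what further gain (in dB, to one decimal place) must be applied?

The required make-up gain is the shortfall in the dB sum.
G = -0.7 − (-33.2) − 12.7 + 17.6 = 37.4 dB.

37.4 dB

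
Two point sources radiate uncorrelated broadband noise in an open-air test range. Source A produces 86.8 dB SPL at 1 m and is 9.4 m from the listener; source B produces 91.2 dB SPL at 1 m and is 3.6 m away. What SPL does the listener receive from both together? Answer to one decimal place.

80.3 dB SPL

At the listener: L_A = 86.8 − 20·log₁₀(9.4) = 67.34 dB; L_B = 91.2 − 20·log₁₀(3.6) = 80.07 dB.
Combined: 10·log₁₀(10^(67.34/10)+10^(80.07/10)) = 80.3 dB SPL.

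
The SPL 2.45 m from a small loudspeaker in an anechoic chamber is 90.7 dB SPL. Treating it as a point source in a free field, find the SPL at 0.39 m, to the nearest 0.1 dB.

106.7 dB SPL

For a point source in a free field, ΔL = −20·log₁₀(d₂/d₁).
ΔL = −20·log₁₀(0.39/2.45) = 15.96 dB, so L₂ = 90.7 + (15.96) = 106.7 dB SPL.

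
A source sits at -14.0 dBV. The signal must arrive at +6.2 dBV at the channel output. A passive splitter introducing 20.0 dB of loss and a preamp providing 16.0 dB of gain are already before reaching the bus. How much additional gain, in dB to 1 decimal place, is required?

24.2 dB

The required make-up gain is the shortfall in the dB sum.
G = +6.2 − (-14.0) + 20.0 − 16.0 = 24.2 dB.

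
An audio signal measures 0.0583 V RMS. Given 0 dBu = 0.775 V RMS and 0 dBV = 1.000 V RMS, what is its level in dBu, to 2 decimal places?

-22.47 dBu

dBu = 20·log₁₀(V / 0.775 V).
20·log₁₀(0.0583/0.775) = -22.47 dBu.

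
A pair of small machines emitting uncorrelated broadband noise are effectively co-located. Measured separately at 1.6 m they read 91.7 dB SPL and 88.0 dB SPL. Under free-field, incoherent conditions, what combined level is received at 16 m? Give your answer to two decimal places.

73.24 dB SPL

Combined at 1.6 m: 10·log₁₀(10^(91.7/10)+10^(88.0/10)) = 93.243 dB SPL.
Then apply −20·log₁₀(16/1.6) = -20.000 dB → 73.24 dB SPL.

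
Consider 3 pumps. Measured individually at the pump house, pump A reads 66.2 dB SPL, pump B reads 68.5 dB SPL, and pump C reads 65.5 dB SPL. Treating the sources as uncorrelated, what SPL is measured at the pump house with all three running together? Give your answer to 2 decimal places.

71.70 dB SPL

Incoherent sources sum as intensities:
L_total = 10·log₁₀(10^(66.2/10) + 10^(68.5/10) + 10^(65.5/10)) = 10·log₁₀(14800000) = 71.70 dB SPL.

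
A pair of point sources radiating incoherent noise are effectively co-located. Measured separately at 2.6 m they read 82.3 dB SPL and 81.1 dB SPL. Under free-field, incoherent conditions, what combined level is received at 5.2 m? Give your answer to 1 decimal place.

78.7 dB SPL

Combined at 2.6 m: 10·log₁₀(10^(82.3/10)+10^(81.1/10)) = 84.75 dB SPL.
Then apply −20·log₁₀(5.2/2.6) = -6.02 dB → 78.7 dB SPL.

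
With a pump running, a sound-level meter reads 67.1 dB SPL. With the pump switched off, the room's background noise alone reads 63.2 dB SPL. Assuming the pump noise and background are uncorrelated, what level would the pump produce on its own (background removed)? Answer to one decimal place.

64.8 dB SPL

Remove the background by subtracting linear intensities:
L_src = 10·log₁₀(10^(67.1/10) − 10^(63.2/10)) = 10·log₁₀(3039000) = 64.8 dB SPL.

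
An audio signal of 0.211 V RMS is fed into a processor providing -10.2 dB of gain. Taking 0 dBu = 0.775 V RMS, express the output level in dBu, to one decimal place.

Input level: 20·log₁₀(0.211/0.775) = -11.30 dBu.
Output: -11.30 − 10.2 = -21.5 dBu.

-21.5 dBu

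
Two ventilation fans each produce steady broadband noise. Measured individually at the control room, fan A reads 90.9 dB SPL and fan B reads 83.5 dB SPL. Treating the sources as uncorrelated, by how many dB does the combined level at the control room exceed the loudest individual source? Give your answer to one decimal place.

0.7 dB

Uncorrelated sources add in intensity (power), not in dB.
L_total = 10·log₁₀(10^(90.9/10) + 10^(83.5/10)) = 91.63 dB SPL.
Excess over the loudest (90.9 dB): 91.63 − 90.9 = 0.7 dB.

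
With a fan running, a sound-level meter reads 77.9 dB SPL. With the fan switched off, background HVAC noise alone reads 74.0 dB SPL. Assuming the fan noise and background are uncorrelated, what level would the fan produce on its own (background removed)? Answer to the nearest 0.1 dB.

Subtract intensities: L_src = 10·log₁₀(10^(L_total/10) − 10^(L_bg/10)).
L_src = 10·log₁₀(10^(77.9/10) − 10^(74.0/10)) = 10·log₁₀(36540000) = 75.6 dB SPL.

75.6 dB SPL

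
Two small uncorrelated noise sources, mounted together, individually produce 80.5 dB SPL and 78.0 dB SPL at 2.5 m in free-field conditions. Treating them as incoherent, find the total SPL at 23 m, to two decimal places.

63.16 dB SPL

Combined at 2.5 m: 10·log₁₀(10^(80.5/10)+10^(78.0/10)) = 82.438 dB SPL.
Then apply −20·log₁₀(23/2.5) = -19.276 dB → 63.16 dB SPL.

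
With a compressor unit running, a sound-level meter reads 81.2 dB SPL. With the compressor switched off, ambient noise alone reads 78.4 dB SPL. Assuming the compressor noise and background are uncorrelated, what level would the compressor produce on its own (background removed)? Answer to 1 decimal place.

Remove the background by subtracting linear intensities:
L_src = 10·log₁₀(10^(81.2/10) − 10^(78.4/10)) = 10·log₁₀(62640000) = 78.0 dB SPL.

78.0 dB SPL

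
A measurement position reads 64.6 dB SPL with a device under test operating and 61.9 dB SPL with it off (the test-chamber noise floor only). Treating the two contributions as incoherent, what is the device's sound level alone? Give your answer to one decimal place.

Subtract intensities: L_src = 10·log₁₀(10^(L_total/10) − 10^(L_bg/10)).
L_src = 10·log₁₀(10^(64.6/10) − 10^(61.9/10)) = 10·log₁₀(1335000) = 61.3 dB SPL.

61.3 dB SPL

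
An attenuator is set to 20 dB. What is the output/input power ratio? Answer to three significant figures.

Power ratio = 10^(dB/10).
10^(-20/10) = 10^(-2.000) = 0.0100.

0.0100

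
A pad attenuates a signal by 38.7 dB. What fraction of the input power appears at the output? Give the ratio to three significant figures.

Power ratio = 10^(dB/10).
10^(-38.7/10) = 10^(-3.870) = 0.000135.

0.000135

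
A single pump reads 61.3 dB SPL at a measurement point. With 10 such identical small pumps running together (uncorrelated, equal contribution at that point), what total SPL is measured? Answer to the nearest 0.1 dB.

71.3 dB SPL

10 equal incoherent sources raise the level by 10·log₁₀(10) = 10.00 dB.
L_total = 61.3 + 10.00 = 71.3 dB SPL.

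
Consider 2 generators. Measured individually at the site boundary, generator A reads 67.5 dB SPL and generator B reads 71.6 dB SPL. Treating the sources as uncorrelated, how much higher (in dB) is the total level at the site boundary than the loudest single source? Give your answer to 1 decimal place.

Uncorrelated sources add in intensity (power), not in dB.
L_total = 10·log₁₀(10^(67.5/10) + 10^(71.6/10)) = 73.03 dB SPL.
Excess over the loudest (71.6 dB): 73.03 − 71.6 = 1.4 dB.

1.4 dB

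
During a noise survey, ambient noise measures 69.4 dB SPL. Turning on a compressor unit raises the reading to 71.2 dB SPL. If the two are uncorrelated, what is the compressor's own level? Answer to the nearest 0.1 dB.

66.5 dB SPL

Background correction is a power subtraction:
L_src = 10·log₁₀(10^(71.2/10) − 10^(69.4/10)) = 10·log₁₀(4473000) = 66.5 dB SPL.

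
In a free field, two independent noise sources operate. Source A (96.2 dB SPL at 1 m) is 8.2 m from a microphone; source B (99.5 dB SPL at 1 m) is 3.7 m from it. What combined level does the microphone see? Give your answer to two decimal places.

At the listener: L_A = 96.2 − 20·log₁₀(8.2) = 77.924 dB; L_B = 99.5 − 20·log₁₀(3.7) = 88.136 dB.
Combined: 10·log₁₀(10^(77.924/10)+10^(88.136/10)) = 88.53 dB SPL.

88.53 dB SPL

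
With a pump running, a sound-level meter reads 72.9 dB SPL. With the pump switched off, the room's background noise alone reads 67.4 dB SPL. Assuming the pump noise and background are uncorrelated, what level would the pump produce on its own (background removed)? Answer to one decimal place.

Subtract intensities: L_src = 10·log₁₀(10^(L_total/10) − 10^(L_bg/10)).
L_src = 10·log₁₀(10^(72.9/10) − 10^(67.4/10)) = 10·log₁₀(14000000) = 71.5 dB SPL.

71.5 dB SPL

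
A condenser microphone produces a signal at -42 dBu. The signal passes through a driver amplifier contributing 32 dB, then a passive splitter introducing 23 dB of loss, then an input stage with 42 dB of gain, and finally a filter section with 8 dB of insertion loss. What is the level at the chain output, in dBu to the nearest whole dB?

Cascaded gains and losses add directly in dB.
-42 + 32 − 23 + 42 − 8 = +1 dBu.

+1 dBu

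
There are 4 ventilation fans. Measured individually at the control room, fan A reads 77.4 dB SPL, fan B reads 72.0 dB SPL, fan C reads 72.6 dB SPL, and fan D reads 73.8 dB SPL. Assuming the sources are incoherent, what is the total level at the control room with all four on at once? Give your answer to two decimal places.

Incoherent sources sum as intensities:
L_total = 10·log₁₀(10^(77.4/10) + 10^(72.0/10) + 10^(72.6/10) + 10^(73.8/10)) = 10·log₁₀(113000000) = 80.53 dB SPL.

80.53 dB SPL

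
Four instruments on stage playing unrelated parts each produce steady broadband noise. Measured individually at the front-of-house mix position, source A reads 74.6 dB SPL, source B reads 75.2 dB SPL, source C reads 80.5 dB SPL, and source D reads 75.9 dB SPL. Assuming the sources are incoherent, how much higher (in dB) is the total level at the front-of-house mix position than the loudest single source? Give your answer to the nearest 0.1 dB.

Incoherent sources sum as intensities:
L_total = 10·log₁₀(10^(74.6/10) + 10^(75.2/10) + 10^(80.5/10) + 10^(75.9/10)) = 83.29 dB SPL.
Excess over the loudest (80.5 dB): 83.29 − 80.5 = 2.8 dB.

2.8 dB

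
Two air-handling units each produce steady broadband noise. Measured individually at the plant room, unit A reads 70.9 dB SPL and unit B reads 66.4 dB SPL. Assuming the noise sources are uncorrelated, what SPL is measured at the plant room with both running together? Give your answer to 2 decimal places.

72.22 dB SPL

Add the sources as powers (linear), then convert back to dB:
L_total = 10·log₁₀(10^(70.9/10) + 10^(66.4/10)) = 10·log₁₀(16670000) = 72.22 dB SPL.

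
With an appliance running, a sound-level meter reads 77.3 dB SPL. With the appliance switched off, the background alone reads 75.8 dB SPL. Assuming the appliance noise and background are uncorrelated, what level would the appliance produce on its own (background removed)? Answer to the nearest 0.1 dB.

72.0 dB SPL

Remove the background by subtracting linear intensities:
L_src = 10·log₁₀(10^(77.3/10) − 10^(75.8/10)) = 10·log₁₀(15680000) = 72.0 dB SPL.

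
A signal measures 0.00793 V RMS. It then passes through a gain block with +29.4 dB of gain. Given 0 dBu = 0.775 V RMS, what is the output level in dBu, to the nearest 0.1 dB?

Input level: 20·log₁₀(0.00793/0.775) = -39.80 dBu.
Output: -39.80 + 29.4 = -10.4 dBu.

-10.4 dBu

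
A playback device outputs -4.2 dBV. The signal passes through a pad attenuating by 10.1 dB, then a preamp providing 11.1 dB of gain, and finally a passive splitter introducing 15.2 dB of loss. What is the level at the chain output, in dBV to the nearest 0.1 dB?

-18.4 dBV

Cascaded gains and losses add directly in dB.
-4.2 − 10.1 + 11.1 − 15.2 = -18.4 dBV.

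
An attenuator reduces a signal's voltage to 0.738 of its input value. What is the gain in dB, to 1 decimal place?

For a voltage ratio, dB = 20·log₁₀(V₂/V₁).
20·log₁₀(0.738) = -2.6 dB.

-2.6 dB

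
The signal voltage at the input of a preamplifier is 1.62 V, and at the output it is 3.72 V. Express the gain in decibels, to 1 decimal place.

Voltage is an amplitude quantity, so gain = 20·log₁₀(V_out/V_in).
20·log₁₀(3.72/1.62) = 20·log₁₀(2.296) = 7.2 dB.

7.2 dB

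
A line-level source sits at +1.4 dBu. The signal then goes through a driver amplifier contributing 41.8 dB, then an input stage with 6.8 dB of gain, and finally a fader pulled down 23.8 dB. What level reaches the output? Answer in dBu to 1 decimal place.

Cascaded gains and losses add directly in dB.
+1.4 + 41.8 + 6.8 − 23.8 = +26.2 dBu.

+26.2 dBu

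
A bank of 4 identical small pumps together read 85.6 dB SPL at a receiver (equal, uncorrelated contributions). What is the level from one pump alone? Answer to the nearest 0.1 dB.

4 equal incoherent sources add 10·log₁₀(4) = 6.02 dB over one source.
L_one = 85.6 − 6.02 = 79.6 dB SPL.

79.6 dB SPL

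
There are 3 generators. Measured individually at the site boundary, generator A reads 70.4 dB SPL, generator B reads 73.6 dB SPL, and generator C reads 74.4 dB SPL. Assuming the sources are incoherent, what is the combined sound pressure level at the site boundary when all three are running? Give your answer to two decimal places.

Incoherent sources sum as intensities:
L_total = 10·log₁₀(10^(70.4/10) + 10^(73.6/10) + 10^(74.4/10)) = 10·log₁₀(61420000) = 77.88 dB SPL.

77.88 dB SPL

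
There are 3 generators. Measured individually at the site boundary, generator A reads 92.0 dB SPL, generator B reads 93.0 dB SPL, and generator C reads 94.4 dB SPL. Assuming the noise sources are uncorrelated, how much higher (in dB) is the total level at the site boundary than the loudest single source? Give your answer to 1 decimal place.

Add the sources as powers (linear), then convert back to dB:
L_total = 10·log₁₀(10^(92.0/10) + 10^(93.0/10) + 10^(94.4/10)) = 98.02 dB SPL.
Excess over the loudest (94.4 dB): 98.02 − 94.4 = 3.6 dB.

3.6 dB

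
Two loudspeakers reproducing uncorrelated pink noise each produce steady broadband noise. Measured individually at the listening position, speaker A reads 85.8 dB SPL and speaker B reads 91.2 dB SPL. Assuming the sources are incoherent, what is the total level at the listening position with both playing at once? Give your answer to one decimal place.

92.3 dB SPL

Incoherent sources sum as intensities:
L_total = 10·log₁₀(10^(85.8/10) + 10^(91.2/10)) = 10·log₁₀(1698000000) = 92.3 dB SPL.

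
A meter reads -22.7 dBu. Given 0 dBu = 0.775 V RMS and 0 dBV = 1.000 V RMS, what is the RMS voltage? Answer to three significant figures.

0.0568 V

V = 0.775 V × 10^(-22.7/20).
= 0.775 × 0.07328 = 0.0568 V.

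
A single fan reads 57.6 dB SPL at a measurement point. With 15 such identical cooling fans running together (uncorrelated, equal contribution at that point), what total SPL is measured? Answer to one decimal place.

15 equal incoherent sources raise the level by 10·log₁₀(15) = 11.76 dB.
L_total = 57.6 + 11.76 = 69.4 dB SPL.

69.4 dB SPL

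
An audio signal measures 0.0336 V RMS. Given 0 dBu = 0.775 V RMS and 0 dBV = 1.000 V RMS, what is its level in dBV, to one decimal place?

dBV = 20·log₁₀(V / 1.000 V).
20·log₁₀(0.0336/1.000) = -29.5 dBV.

-29.5 dBV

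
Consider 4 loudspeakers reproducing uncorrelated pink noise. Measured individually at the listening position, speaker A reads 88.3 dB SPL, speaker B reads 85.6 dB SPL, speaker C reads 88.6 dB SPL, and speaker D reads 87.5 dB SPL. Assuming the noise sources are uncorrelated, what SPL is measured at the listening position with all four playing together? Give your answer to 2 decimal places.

Incoherent sources sum as intensities:
L_total = 10·log₁₀(10^(88.3/10) + 10^(85.6/10) + 10^(88.6/10) + 10^(87.5/10)) = 10·log₁₀(2326000000) = 93.67 dB SPL.

93.67 dB SPL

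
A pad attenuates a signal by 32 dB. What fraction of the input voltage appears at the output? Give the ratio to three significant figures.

Voltage ratio = 10^(dB/20).
10^(-32/20) = 10^(-1.600) = 0.0251.

0.0251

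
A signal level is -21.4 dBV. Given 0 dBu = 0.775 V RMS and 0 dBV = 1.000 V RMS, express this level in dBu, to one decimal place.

The offset between the scales is 20·log₁₀(0.775/1.000) = −2.214 dB.
So dBu = -21.4 + 2.214 = -19.2 dBu.

-19.2 dBu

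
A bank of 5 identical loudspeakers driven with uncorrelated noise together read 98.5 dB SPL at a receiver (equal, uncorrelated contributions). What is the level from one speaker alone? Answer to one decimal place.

5 equal incoherent sources add 10·log₁₀(5) = 6.99 dB over one source.
L_one = 98.5 − 6.99 = 91.5 dB SPL.

91.5 dB SPL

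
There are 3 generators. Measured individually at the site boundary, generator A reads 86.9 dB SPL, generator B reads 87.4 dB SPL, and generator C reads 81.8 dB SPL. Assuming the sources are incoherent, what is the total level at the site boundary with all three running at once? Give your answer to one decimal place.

90.8 dB SPL

Add the sources as powers (linear), then convert back to dB:
L_total = 10·log₁₀(10^(86.9/10) + 10^(87.4/10) + 10^(81.8/10)) = 10·log₁₀(1191000000) = 90.8 dB SPL.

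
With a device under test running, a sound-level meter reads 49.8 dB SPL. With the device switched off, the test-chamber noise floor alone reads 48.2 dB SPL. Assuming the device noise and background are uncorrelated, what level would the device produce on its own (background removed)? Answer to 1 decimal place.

44.7 dB SPL

Background correction is a power subtraction:
L_src = 10·log₁₀(10^(49.8/10) − 10^(48.2/10)) = 10·log₁₀(29430) = 44.7 dB SPL.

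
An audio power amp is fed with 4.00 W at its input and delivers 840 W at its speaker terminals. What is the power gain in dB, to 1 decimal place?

23.2 dB

For a power ratio, dB = 10·log₁₀(P₂/P₁).
10·log₁₀(840/4.00) = 10·log₁₀(210.0) = 23.2 dB.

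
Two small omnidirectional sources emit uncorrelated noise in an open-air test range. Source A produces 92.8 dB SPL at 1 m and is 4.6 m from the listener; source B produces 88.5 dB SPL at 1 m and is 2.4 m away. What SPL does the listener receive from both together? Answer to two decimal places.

83.28 dB SPL

At the listener: L_A = 92.8 − 20·log₁₀(4.6) = 79.545 dB; L_B = 88.5 − 20·log₁₀(2.4) = 80.896 dB.
Combined: 10·log₁₀(10^(79.545/10)+10^(80.896/10)) = 83.28 dB SPL.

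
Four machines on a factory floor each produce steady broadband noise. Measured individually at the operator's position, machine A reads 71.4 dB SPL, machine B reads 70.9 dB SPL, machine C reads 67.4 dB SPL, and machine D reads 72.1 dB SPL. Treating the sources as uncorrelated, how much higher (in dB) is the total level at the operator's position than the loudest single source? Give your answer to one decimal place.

Uncorrelated sources add in intensity (power), not in dB.
L_total = 10·log₁₀(10^(71.4/10) + 10^(70.9/10) + 10^(67.4/10) + 10^(72.1/10)) = 76.80 dB SPL.
Excess over the loudest (72.1 dB): 76.80 − 72.1 = 4.7 dB.

4.7 dB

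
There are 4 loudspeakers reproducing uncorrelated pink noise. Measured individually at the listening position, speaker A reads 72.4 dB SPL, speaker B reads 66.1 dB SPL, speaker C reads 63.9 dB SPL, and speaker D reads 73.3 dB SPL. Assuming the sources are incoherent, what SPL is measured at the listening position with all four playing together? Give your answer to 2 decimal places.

Add the sources as powers (linear), then convert back to dB:
L_total = 10·log₁₀(10^(72.4/10) + 10^(66.1/10) + 10^(63.9/10) + 10^(73.3/10)) = 10·log₁₀(45290000) = 76.56 dB SPL.

76.56 dB SPL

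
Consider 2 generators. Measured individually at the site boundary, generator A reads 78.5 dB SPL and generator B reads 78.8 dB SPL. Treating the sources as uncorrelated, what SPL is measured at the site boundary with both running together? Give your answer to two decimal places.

Incoherent sources sum as intensities:
L_total = 10·log₁₀(10^(78.5/10) + 10^(78.8/10)) = 10·log₁₀(146700000) = 81.66 dB SPL.

81.66 dB SPL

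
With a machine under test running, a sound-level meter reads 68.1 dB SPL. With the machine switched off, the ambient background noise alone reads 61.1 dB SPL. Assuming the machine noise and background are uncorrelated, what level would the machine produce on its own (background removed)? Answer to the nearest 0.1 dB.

Subtract intensities: L_src = 10·log₁₀(10^(L_total/10) − 10^(L_bg/10)).
L_src = 10·log₁₀(10^(68.1/10) − 10^(61.1/10)) = 10·log₁₀(5168000) = 67.1 dB SPL.

67.1 dB SPL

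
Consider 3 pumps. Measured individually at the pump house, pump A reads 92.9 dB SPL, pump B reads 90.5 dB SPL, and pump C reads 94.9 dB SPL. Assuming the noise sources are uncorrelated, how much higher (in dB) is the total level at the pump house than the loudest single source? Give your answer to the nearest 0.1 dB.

3.0 dB

Uncorrelated sources add in intensity (power), not in dB.
L_total = 10·log₁₀(10^(92.9/10) + 10^(90.5/10) + 10^(94.9/10)) = 97.90 dB SPL.
Excess over the loudest (94.9 dB): 97.90 − 94.9 = 3.0 dB.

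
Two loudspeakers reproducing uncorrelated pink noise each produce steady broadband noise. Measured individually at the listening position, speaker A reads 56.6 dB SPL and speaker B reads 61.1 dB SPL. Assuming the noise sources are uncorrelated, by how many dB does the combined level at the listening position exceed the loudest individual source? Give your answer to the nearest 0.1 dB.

1.3 dB

Incoherent sources sum as intensities:
L_total = 10·log₁₀(10^(56.6/10) + 10^(61.1/10)) = 62.42 dB SPL.
Excess over the loudest (61.1 dB): 62.42 − 61.1 = 1.3 dB.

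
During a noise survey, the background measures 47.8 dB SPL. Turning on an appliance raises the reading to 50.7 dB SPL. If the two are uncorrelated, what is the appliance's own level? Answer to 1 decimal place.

Subtract intensities: L_src = 10·log₁₀(10^(L_total/10) − 10^(L_bg/10)).
L_src = 10·log₁₀(10^(50.7/10) − 10^(47.8/10)) = 10·log₁₀(57230) = 47.6 dB SPL.

47.6 dB SPL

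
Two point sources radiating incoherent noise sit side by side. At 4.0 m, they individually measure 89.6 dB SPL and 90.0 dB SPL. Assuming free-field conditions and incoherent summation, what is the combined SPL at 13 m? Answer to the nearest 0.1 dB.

82.6 dB SPL

Combined at 4.0 m: 10·log₁₀(10^(89.6/10)+10^(90.0/10)) = 92.81 dB SPL.
Then apply −20·log₁₀(13/4.0) = -10.24 dB → 82.6 dB SPL.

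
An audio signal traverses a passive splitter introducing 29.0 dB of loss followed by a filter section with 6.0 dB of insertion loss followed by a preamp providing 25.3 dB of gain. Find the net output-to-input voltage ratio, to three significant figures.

0.327

Net gain = (−29.0) + (−6.0) + 25.3 = -9.7 dB.
Voltage ratio = 10^(-9.7/20) = 0.327.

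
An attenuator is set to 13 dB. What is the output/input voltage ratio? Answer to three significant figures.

0.224

Voltage ratio = 10^(dB/20).
10^(-13/20) = 10^(-0.6500) = 0.224.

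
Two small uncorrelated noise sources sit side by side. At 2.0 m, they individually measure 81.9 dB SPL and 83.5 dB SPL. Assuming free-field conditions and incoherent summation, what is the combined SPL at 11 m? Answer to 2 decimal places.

Combined at 2.0 m: 10·log₁₀(10^(81.9/10)+10^(83.5/10)) = 85.784 dB SPL.
Then apply −20·log₁₀(11/2.0) = -14.807 dB → 70.98 dB SPL.

70.98 dB SPL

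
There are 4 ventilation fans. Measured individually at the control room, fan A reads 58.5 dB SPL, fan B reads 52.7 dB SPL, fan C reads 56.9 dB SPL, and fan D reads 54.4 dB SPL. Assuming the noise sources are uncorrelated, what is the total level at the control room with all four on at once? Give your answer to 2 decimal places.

62.20 dB SPL

Incoherent sources sum as intensities:
L_total = 10·log₁₀(10^(58.5/10) + 10^(52.7/10) + 10^(56.9/10) + 10^(54.4/10)) = 10·log₁₀(1659000) = 62.20 dB SPL.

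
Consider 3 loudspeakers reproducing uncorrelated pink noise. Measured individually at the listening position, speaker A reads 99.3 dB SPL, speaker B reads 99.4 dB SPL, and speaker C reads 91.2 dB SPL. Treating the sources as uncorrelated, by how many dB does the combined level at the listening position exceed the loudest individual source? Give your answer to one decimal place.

3.3 dB

Incoherent sources sum as intensities:
L_total = 10·log₁₀(10^(99.3/10) + 10^(99.4/10) + 10^(91.2/10)) = 102.68 dB SPL.
Excess over the loudest (99.4 dB): 102.68 − 99.4 = 3.3 dB.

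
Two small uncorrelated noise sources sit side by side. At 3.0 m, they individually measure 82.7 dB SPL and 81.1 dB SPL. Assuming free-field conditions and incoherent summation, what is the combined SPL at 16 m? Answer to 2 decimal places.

70.44 dB SPL

Combined at 3.0 m: 10·log₁₀(10^(82.7/10)+10^(81.1/10)) = 84.984 dB SPL.
Then apply −20·log₁₀(16/3.0) = -14.540 dB → 70.44 dB SPL.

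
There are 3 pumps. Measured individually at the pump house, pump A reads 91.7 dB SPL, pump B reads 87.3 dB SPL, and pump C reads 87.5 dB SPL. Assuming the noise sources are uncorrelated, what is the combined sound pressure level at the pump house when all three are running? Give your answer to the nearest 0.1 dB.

94.1 dB SPL

Uncorrelated sources add in intensity (power), not in dB.
L_total = 10·log₁₀(10^(91.7/10) + 10^(87.3/10) + 10^(87.5/10)) = 10·log₁₀(2578000000) = 94.1 dB SPL.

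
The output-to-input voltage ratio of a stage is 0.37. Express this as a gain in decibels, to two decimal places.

Voltage is an amplitude quantity, so gain = 20·log₁₀(V_out/V_in).
20·log₁₀(0.37) = -8.64 dB.

-8.64 dB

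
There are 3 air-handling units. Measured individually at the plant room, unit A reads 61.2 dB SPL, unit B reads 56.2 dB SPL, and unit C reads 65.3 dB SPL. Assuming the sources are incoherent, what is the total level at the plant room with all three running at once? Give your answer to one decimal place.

Uncorrelated sources add in intensity (power), not in dB.
L_total = 10·log₁₀(10^(61.2/10) + 10^(56.2/10) + 10^(65.3/10)) = 10·log₁₀(5124000) = 67.1 dB SPL.

67.1 dB SPL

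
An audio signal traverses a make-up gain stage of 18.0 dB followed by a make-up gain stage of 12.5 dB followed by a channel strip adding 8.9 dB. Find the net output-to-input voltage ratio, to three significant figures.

Net gain = 18.0 + 12.5 + 8.9 = 39.4 dB.
Voltage ratio = 10^(39.4/20) = 93.3.

93.3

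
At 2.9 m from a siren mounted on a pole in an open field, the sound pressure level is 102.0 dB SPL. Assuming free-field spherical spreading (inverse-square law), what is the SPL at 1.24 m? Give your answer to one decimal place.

109.4 dB SPL

For a point source in a free field, ΔL = −20·log₁₀(d₂/d₁).
ΔL = −20·log₁₀(1.24/2.9) = 7.38 dB, so L₂ = 102.0 + (7.38) = 109.4 dB SPL.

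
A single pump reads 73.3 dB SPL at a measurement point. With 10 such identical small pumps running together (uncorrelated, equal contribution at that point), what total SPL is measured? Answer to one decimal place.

83.3 dB SPL

10 equal incoherent sources raise the level by 10·log₁₀(10) = 10.00 dB.
L_total = 73.3 + 10.00 = 83.3 dB SPL.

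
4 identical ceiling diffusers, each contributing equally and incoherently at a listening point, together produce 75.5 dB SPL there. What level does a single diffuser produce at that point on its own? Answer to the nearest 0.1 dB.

4 equal incoherent sources add 10·log₁₀(4) = 6.02 dB over one source.
L_one = 75.5 − 6.02 = 69.5 dB SPL.

69.5 dB SPL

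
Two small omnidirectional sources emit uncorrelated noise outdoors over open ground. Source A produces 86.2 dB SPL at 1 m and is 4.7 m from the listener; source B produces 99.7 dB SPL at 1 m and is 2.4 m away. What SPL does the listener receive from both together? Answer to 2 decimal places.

At the listener: L_A = 86.2 − 20·log₁₀(4.7) = 72.758 dB; L_B = 99.7 − 20·log₁₀(2.4) = 92.096 dB.
Combined: 10·log₁₀(10^(72.758/10)+10^(92.096/10)) = 92.15 dB SPL.

92.15 dB SPL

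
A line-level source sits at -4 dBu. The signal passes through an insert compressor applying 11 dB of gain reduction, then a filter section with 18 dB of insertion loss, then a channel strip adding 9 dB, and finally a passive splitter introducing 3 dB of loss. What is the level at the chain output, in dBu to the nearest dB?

-27 dBu

In dB, series stages simply add:
-4 − 11 − 18 + 9 − 3 = -27 dBu.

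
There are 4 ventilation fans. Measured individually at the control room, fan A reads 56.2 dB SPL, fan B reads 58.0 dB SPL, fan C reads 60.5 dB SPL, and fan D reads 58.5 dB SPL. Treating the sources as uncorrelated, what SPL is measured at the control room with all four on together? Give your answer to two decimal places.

64.59 dB SPL

Add the sources as powers (linear), then convert back to dB:
L_total = 10·log₁₀(10^(56.2/10) + 10^(58.0/10) + 10^(60.5/10) + 10^(58.5/10)) = 10·log₁₀(2878000) = 64.59 dB SPL.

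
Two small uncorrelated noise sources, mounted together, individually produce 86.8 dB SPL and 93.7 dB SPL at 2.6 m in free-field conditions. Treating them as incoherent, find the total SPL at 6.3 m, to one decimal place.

Combined at 2.6 m: 10·log₁₀(10^(86.8/10)+10^(93.7/10)) = 94.51 dB SPL.
Then apply −20·log₁₀(6.3/2.6) = -7.69 dB → 86.8 dB SPL.

86.8 dB SPL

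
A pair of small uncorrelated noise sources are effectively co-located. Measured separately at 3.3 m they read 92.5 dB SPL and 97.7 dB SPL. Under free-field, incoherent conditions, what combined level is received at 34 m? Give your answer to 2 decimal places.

78.59 dB SPL

Combined at 3.3 m: 10·log₁₀(10^(92.5/10)+10^(97.7/10)) = 98.846 dB SPL.
Then apply −20·log₁₀(34/3.3) = -20.259 dB → 78.59 dB SPL.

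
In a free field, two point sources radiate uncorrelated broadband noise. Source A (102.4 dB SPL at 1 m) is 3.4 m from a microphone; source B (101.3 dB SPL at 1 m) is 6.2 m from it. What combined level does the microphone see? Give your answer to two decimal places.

At the listener: L_A = 102.4 − 20·log₁₀(3.4) = 91.770 dB; L_B = 101.3 − 20·log₁₀(6.2) = 85.452 dB.
Combined: 10·log₁₀(10^(91.770/10)+10^(85.452/10)) = 92.68 dB SPL.

92.68 dB SPL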